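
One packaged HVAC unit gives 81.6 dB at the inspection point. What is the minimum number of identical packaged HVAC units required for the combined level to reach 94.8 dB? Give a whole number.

21

The shortfall is 94.8 − 81.6 = 13.2 dB, and N units add 10·log₁₀ N, so need 10·log₁₀ N ≥ 13.2.
N ≥ 10^(13.2/10) = 20.893, so N = 21.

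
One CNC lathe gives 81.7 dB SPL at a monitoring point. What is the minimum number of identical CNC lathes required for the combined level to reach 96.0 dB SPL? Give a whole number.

27

Need L₁ + 10·log₁₀ N ≥ 96.0, i.e. log₁₀ N ≥ 1.43.
N ≥ 10^(14.3/10) = 26.915, so N = 27.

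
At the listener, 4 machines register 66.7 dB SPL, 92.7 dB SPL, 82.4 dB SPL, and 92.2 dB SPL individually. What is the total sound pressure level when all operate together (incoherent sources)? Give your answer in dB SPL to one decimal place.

Incoherent sources combine by intensity addition: L_total = 10·log₁₀(Σ 10^(L_i/10)).
Σ 10^(L/10) = 10^(66.7/10) + 10^(92.7/10) + 10^(82.4/10) + 10^(92.2/10) = 3.700e+09.
L_total = 10·log₁₀(3.700e+09) = 95.68 dB SPL.

95.7 dB SPL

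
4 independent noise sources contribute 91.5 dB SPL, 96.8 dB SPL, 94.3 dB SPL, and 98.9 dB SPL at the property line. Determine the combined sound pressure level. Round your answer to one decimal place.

102.2 dB SPL

For uncorrelated sources the intensities add, so convert each level to linear form, sum, and take 10·log₁₀ of the total.
Σ 10^(L/10) = 10^(91.5/10) + 10^(96.8/10) + 10^(94.3/10) + 10^(98.9/10) = 1.665e+10.
L_total = 10·log₁₀(1.665e+10) = 102.21 dB SPL.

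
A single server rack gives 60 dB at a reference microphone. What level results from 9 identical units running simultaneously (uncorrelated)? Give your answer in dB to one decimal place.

69.5 dB

L_total = L₁ + 10·log₁₀ N for N identical incoherent sources.
L_total = 60 + 10·log₁₀(9) = 60 + 9.542 = 69.54 dB.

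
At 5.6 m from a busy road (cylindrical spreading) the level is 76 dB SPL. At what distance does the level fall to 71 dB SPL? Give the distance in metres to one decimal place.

The 5.0 dB drop corresponds to a distance ratio of 10^(5.0/10) for a line source.
r₂ = 5.6·10^((76−71)/10) = 5.6·10^(5.0/10) = 17.71 m.

17.7 m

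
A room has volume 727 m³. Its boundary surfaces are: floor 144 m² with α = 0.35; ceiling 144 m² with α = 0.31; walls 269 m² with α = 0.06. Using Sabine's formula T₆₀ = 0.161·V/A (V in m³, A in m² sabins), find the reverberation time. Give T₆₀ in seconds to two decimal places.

1.05 s

Summing Sᵢαᵢ: 144·0.35 + 144·0.31 + 269·0.06 = 111.18 m².
T₆₀ = 0.161 × 727 / 111.18 = 1.053 s.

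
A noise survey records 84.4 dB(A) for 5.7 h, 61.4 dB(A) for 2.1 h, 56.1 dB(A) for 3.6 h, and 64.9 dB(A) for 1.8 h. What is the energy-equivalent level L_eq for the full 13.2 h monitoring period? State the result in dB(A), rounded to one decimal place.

The energy average is taken in the linear domain: L_eq = 10·log₁₀[(Σ tᵢ·10^(Lᵢ/10))/T], T = 13.2 h.
Σ tᵢ·10^(Lᵢ/10) = 5.7·10^(84.4/10) + 2.1·10^(61.4/10) + 3.6·10^(56.1/10) + 1.8·10^(64.9/10) = 1.580e+09.
L_eq = 10·log₁₀(1.580e+09/13.2) = 80.78 dB(A).

80.8 dB(A)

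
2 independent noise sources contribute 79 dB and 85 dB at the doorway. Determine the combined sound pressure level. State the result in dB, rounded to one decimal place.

86.0 dB

For uncorrelated sources the intensities add, so convert each level to linear form, sum, and take 10·log₁₀ of the total.
Σ 10^(L/10) = 10^(79/10) + 10^(85/10) = 3.957e+08.
L_total = 10·log₁₀(3.957e+08) = 85.97 dB.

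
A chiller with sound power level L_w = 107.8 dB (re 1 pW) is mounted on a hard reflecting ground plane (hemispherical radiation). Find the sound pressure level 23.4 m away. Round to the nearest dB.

72 dB

The power spreads over a hemisphere of area 2π·r², so L_p = L_w − 10·log₁₀(2π·r²).
2π·r² = 3440 m², 10·log₁₀ of that is 35.366 dB.
L_p = 107.8 − 35.366 = 72.43 dB.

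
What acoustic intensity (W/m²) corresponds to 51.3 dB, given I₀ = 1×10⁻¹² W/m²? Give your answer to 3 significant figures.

1.35e-07 W/m²

I = I₀·10^(L/10) = 10⁻¹² × 10^(51.3/10) = 10^(-6.870).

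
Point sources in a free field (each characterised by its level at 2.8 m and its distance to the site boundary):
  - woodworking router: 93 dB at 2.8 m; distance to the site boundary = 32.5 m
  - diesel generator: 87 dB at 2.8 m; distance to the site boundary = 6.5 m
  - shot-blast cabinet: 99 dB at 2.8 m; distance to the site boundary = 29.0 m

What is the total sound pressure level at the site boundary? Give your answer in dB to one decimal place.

Apply inverse-square spreading to bring every level to the receiver, then sum 10^(L/10).
woodworking router: 93 − 20·log₁₀(32.5/2.8) = 93 − 21.29 = 71.71 dB.
diesel generator: 87 − 20·log₁₀(6.5/2.8) = 87 − 7.32 = 79.68 dB.
shot-blast cabinet: 99 − 20·log₁₀(29.0/2.8) = 99 − 20.30 = 78.70 dB.
Σ 10^(L/10) = 1.819e+08 → L_total = 10·log₁₀(1.819e+08) = 82.60 dB.

82.6 dB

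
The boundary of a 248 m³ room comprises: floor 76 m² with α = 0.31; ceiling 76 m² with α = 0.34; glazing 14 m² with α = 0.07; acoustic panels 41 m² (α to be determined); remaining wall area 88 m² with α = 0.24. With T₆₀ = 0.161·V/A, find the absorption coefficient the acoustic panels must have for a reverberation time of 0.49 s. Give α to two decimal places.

A = 0.161·V/T₆₀ = 0.161·248/0.49 = 81.49 m² sabins.
Absorption from the other surfaces = 76·0.31 + 76·0.34 + 14·0.07 + 88·0.24 = 71.50 m², so the acoustic panels must supply 9.99 m² over 41 m².
α = 9.99/41 = 0.244.

0.24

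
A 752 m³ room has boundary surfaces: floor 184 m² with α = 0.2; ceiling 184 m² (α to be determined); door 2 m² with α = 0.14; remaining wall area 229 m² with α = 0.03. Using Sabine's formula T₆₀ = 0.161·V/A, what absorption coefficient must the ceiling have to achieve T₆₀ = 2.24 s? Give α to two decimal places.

0.05

Required total absorption A = 0.161·752/2.24 = 54.05 m².
Absorption from the other surfaces = 184·0.2 + 2·0.14 + 229·0.03 = 43.95 m², so the ceiling must supply 10.10 m² over 184 m².
α = 10.10/184 = 0.055.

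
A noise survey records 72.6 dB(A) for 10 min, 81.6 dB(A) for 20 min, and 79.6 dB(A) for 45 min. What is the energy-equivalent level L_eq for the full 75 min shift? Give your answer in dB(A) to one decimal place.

79.8 dB(A)

Weight each interval's intensity by its duration and average over T = 75 min:
Σ tᵢ·10^(Lᵢ/10) = 10·10^(72.6/10) + 20·10^(81.6/10) + 45·10^(79.6/10) = 7.177e+09.
L_eq = 10·log₁₀(7.177e+09/75) = 79.81 dB(A).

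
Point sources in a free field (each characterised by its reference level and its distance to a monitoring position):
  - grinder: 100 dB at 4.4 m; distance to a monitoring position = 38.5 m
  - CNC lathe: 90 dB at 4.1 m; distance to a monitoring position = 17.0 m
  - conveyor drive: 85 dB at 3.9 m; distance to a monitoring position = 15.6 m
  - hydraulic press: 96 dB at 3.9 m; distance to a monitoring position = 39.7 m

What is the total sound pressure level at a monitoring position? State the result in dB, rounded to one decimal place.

First find each source's level at the receiver (point-source: −20·log₁₀(r/r_ref)), then combine on an intensity basis.
grinder: 100 − 20·log₁₀(38.5/4.4) = 100 − 18.84 = 81.16 dB.
CNC lathe: 90 − 20·log₁₀(17.0/4.1) = 90 − 12.35 = 77.65 dB.
conveyor drive: 85 − 20·log₁₀(15.6/3.9) = 85 − 12.04 = 72.96 dB.
hydraulic press: 96 − 20·log₁₀(39.7/3.9) = 96 − 20.15 = 75.85 dB.
Σ 10^(L/10) = 2.470e+08 → L_total = 10·log₁₀(2.470e+08) = 83.93 dB.

83.9 dB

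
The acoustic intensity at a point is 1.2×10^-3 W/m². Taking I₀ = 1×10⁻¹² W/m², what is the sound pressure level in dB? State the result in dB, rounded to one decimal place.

90.8 dB

I/I₀ = 1.2×10^-3/10⁻¹² = 1.2×10^9, and L = 10·log₁₀(I/I₀).
L = 10·(0.0792 + 9) = 90.79 dB.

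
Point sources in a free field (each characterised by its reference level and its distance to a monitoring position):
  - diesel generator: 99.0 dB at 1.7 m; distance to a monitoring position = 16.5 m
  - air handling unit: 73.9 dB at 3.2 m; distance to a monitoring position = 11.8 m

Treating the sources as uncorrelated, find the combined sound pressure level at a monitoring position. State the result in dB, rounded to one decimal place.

Apply inverse-square spreading to bring every level to the receiver, then sum 10^(L/10).
diesel generator: 99.0 − 20·log₁₀(16.5/1.7) = 99.0 − 19.74 = 79.26 dB.
air handling unit: 73.9 − 20·log₁₀(11.8/3.2) = 73.9 − 11.33 = 62.57 dB.
Σ 10^(L/10) = 8.613e+07 → L_total = 10·log₁₀(8.613e+07) = 79.35 dB.

79.4 dB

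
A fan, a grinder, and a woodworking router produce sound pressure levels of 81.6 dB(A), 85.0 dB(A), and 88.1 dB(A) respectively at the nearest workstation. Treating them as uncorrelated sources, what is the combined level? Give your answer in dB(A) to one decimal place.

90.4 dB(A)

Incoherent sources combine by intensity addition: L_total = 10·log₁₀(Σ 10^(L_i/10)).
Σ 10^(L/10) = 10^(81.6/10) + 10^(85.0/10) + 10^(88.1/10) = 1.106e+09.
L_total = 10·log₁₀(1.106e+09) = 90.44 dB(A).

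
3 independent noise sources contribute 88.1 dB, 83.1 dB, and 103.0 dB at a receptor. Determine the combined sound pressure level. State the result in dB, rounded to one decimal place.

103.2 dB

For uncorrelated sources the intensities add, so convert each level to linear form, sum, and take 10·log₁₀ of the total.
Σ 10^(L/10) = 10^(88.1/10) + 10^(83.1/10) + 10^(103.0/10) = 2.080e+10.
L_total = 10·log₁₀(2.080e+10) = 103.18 dB.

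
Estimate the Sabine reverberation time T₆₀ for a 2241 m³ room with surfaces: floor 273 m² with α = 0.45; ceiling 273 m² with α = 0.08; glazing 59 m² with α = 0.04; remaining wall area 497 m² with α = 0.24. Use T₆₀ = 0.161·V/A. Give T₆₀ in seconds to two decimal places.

Summing Sᵢαᵢ: 273·0.45 + 273·0.08 + 59·0.04 + 497·0.24 = 266.33 m².
T₆₀ = 0.161 × 2241 / 266.33 = 1.355 s.

1.35 s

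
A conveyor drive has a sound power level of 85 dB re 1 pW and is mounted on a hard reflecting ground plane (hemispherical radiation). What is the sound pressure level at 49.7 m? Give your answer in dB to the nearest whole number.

43 dB

The power spreads over a hemisphere of area 2π·r², so L_p = L_w − 10·log₁₀(2π·r²).
2π·r² = 1.552e+04 m², 10·log₁₀ of that is 41.909 dB.
L_p = 85 − 41.909 = 43.09 dB.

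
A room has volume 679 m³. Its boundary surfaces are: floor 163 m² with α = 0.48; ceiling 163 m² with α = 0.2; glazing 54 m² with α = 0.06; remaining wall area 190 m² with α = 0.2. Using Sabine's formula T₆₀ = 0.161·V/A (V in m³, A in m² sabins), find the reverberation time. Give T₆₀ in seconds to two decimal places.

0.72 s

Summing Sᵢαᵢ: 163·0.48 + 163·0.2 + 54·0.06 + 190·0.2 = 152.08 m².
T₆₀ = 0.161·V/A = 0.161·679/152.08 = 0.719 s.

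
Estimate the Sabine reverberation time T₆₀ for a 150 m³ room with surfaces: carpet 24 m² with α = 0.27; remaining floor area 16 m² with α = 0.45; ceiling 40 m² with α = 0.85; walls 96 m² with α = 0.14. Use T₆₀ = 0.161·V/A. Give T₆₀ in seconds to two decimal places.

0.40 s

Summing Sᵢαᵢ: 24·0.27 + 16·0.45 + 40·0.85 + 96·0.14 = 61.12 m².
T₆₀ = 0.161·V/A = 0.161·150/61.12 = 0.395 s.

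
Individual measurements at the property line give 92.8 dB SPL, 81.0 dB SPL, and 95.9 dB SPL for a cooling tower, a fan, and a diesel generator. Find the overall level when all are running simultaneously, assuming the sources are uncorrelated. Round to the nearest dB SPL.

For uncorrelated sources the intensities add, so convert each level to linear form, sum, and take 10·log₁₀ of the total.
Σ 10^(L/10) = 10^(92.8/10) + 10^(81.0/10) + 10^(95.9/10) = 5.922e+09.
L_total = 10·log₁₀(5.922e+09) = 97.72 dB SPL.

98 dB SPL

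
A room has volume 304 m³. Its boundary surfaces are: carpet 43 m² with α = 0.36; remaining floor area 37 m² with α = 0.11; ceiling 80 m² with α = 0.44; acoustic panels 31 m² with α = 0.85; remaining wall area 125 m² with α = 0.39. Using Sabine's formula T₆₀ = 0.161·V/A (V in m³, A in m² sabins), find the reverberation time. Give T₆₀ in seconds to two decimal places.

Summing Sᵢαᵢ: 43·0.36 + 37·0.11 + 80·0.44 + 31·0.85 + 125·0.39 = 129.85 m².
T₆₀ = 0.161 × 304 / 129.85 = 0.377 s.

0.38 s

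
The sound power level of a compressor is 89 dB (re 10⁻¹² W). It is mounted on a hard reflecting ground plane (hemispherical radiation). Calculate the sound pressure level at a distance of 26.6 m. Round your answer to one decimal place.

The power spreads over a hemisphere of area 2π·r², so L_p = L_w − 10·log₁₀(2π·r²).
2π·r² = 4446 m², 10·log₁₀ of that is 36.479 dB.
L_p = 89 − 36.479 = 52.52 dB.

52.5 dB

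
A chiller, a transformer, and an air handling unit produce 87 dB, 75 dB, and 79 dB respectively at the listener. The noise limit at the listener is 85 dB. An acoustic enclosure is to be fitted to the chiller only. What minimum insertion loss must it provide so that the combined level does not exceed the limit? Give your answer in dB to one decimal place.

3.9 dB

The untreated sources together contribute 10^(75/10) + 10^(79/10) = 1.111e+08, i.e. 80.46 dB.
To meet 85 dB overall, the treated chiller may contribute at most 10^(85/10) − 1.111e+08 = 2.052e+08, i.e. 83.12 dB.
So the chiller must be reduced from 87 to 83.12 dB: IL = 3.88 dB.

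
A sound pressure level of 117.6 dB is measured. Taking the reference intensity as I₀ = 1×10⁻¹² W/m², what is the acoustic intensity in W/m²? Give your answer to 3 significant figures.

0.575 W/m²

I = I₀·10^(L/10) = 10⁻¹² × 10^(117.6/10) = 10^(-0.240).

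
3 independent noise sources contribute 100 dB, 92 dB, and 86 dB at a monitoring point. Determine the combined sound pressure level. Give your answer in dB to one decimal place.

For uncorrelated sources the intensities add, so convert each level to linear form, sum, and take 10·log₁₀ of the total.
Σ 10^(L/10) = 10^(100/10) + 10^(92/10) + 10^(86/10) = 1.198e+10.
L_total = 10·log₁₀(1.198e+10) = 100.79 dB.

100.8 dB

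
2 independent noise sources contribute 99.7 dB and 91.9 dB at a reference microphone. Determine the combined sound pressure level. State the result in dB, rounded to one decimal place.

For uncorrelated sources the intensities add, so convert each level to linear form, sum, and take 10·log₁₀ of the total.
Σ 10^(L/10) = 10^(99.7/10) + 10^(91.9/10) = 1.088e+10.
L_total = 10·log₁₀(1.088e+10) = 100.37 dB.

100.4 dB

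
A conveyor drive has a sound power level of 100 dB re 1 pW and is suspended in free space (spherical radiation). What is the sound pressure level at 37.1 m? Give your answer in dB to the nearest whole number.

58 dB

Free-field spherical radiation: L_p = L_w − 10·log₁₀(4π·r²), r = 37.1 m.
4π·r² = 1.73e+04 m², 10·log₁₀ of that is 42.380 dB.
L_p = 100 − 42.380 = 57.62 dB.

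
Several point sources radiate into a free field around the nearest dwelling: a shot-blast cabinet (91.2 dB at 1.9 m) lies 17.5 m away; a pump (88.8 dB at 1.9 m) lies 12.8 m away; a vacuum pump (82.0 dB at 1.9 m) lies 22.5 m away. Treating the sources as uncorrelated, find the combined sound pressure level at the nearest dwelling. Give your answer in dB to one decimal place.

Propagate each source to the receiver with L = L_ref − 20·log₁₀(r/r_ref), then add intensities.
shot-blast cabinet: 91.2 − 20·log₁₀(17.5/1.9) = 91.2 − 19.29 = 71.91 dB.
pump: 88.8 − 20·log₁₀(12.8/1.9) = 88.8 − 16.57 = 72.23 dB.
vacuum pump: 82.0 − 20·log₁₀(22.5/1.9) = 82.0 − 21.47 = 60.53 dB.
Σ 10^(L/10) = 3.338e+07 → L_total = 10·log₁₀(3.338e+07) = 75.24 dB.

75.2 dB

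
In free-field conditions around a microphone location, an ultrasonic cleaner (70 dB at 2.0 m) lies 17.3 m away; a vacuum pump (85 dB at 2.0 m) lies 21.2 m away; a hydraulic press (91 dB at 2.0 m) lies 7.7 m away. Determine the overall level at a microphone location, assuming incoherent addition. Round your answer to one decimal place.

79.4 dB

First find each source's level at the receiver (point-source: −20·log₁₀(r/r_ref)), then combine on an intensity basis.
ultrasonic cleaner: 70 − 20·log₁₀(17.3/2.0) = 70 − 18.74 = 51.26 dB.
vacuum pump: 85 − 20·log₁₀(21.2/2.0) = 85 − 20.51 = 64.49 dB.
hydraulic press: 91 − 20·log₁₀(7.7/2.0) = 91 − 11.71 = 79.29 dB.
Σ 10^(L/10) = 8.788e+07 → L_total = 10·log₁₀(8.788e+07) = 79.44 dB.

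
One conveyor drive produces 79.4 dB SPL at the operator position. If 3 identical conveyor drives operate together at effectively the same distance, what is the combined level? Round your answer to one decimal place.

84.2 dB SPL

L_total = L₁ + 10·log₁₀ N for N identical incoherent sources.
L_total = 79.4 + 10·log₁₀(3) = 79.4 + 4.771 = 84.17 dB SPL.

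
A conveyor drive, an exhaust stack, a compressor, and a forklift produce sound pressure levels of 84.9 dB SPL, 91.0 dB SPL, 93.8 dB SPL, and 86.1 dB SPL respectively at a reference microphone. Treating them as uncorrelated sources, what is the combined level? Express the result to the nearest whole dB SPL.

96 dB SPL

Incoherent sources combine by intensity addition: L_total = 10·log₁₀(Σ 10^(L_i/10)).
Σ 10^(L/10) = 10^(84.9/10) + 10^(91.0/10) + 10^(93.8/10) + 10^(86.1/10) = 4.374e+09.
L_total = 10·log₁₀(4.374e+09) = 96.41 dB SPL.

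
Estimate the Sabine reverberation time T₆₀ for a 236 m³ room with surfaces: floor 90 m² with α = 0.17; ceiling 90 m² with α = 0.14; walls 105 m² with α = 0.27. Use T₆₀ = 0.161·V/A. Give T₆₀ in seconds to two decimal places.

A = Σ Sᵢαᵢ = 90·0.17 + 90·0.14 + 105·0.27 = 56.25 m².
T₆₀ = 0.161·V/A = 0.161·236/56.25 = 0.675 s.

0.68 s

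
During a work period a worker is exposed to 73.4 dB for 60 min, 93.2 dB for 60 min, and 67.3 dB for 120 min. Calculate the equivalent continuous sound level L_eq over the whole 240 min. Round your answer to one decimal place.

The energy average is taken in the linear domain: L_eq = 10·log₁₀[(Σ tᵢ·10^(Lᵢ/10))/T], T = 240 min.
Σ tᵢ·10^(Lᵢ/10) = 60·10^(73.4/10) + 60·10^(93.2/10) + 120·10^(67.3/10) = 1.273e+11.
L_eq = 10·log₁₀(1.273e+11/240) = 87.25 dB.

87.2 dB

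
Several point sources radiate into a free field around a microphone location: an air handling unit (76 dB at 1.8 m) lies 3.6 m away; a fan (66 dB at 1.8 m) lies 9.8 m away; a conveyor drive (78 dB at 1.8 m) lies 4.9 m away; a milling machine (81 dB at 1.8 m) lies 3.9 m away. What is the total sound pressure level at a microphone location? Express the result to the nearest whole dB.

First find each source's level at the receiver (point-source: −20·log₁₀(r/r_ref)), then combine on an intensity basis.
air handling unit: 76 − 20·log₁₀(3.6/1.8) = 76 − 6.02 = 69.98 dB.
fan: 66 − 20·log₁₀(9.8/1.8) = 66 − 14.72 = 51.28 dB.
conveyor drive: 78 − 20·log₁₀(4.9/1.8) = 78 − 8.70 = 69.30 dB.
milling machine: 81 − 20·log₁₀(3.9/1.8) = 81 − 6.72 = 74.28 dB.
Σ 10^(L/10) = 4.542e+07 → L_total = 10·log₁₀(4.542e+07) = 76.57 dB.

77 dB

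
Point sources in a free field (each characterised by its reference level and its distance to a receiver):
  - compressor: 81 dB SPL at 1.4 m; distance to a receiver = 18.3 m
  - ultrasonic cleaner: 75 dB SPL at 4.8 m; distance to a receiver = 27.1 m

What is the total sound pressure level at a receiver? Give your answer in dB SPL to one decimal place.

First find each source's level at the receiver (point-source: −20·log₁₀(r/r_ref)), then combine on an intensity basis.
compressor: 81 − 20·log₁₀(18.3/1.4) = 81 − 22.33 = 58.67 dB SPL.
ultrasonic cleaner: 75 − 20·log₁₀(27.1/4.8) = 75 − 15.03 = 59.97 dB SPL.
Σ 10^(L/10) = 1.729e+06 → L_total = 10·log₁₀(1.729e+06) = 62.38 dB SPL.

62.4 dB SPL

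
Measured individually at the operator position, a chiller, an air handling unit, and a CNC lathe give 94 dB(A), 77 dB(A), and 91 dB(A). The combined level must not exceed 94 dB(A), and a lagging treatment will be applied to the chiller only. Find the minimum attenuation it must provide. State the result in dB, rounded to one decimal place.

Everything except the chiller sums to 10^(77/10) + 10^(91/10) = 1.309e+09 in linear terms, 91.17 dB(A).
To meet 94 dB(A) overall, the treated chiller may contribute at most 10^(94/10) − 1.309e+09 = 1.203e+09, i.e. 90.80 dB(A).
Required insertion loss = 94 − 90.80 = 3.20 dB.

3.2 dB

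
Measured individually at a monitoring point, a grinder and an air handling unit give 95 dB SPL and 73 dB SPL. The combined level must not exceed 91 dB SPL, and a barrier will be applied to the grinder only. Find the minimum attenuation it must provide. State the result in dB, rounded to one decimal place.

The untreated sources together contribute 10^(73/10) = 1.995e+07, i.e. 73.00 dB SPL.
The limit corresponds to 10^(91/10) = 1.259e+09; subtracting the fixed part leaves 1.239e+09 for the grinder, i.e. 90.93 dB SPL.
Required insertion loss = 95 − 90.93 = 4.07 dB.

4.1 dB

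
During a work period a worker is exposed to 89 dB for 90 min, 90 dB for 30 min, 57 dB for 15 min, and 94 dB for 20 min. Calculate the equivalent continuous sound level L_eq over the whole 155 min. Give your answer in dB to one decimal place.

The energy average is taken in the linear domain: L_eq = 10·log₁₀[(Σ tᵢ·10^(Lᵢ/10))/T], T = 155 min.
Σ tᵢ·10^(Lᵢ/10) = 90·10^(89/10) + 30·10^(90/10) + 15·10^(57/10) + 20·10^(94/10) = 1.517e+11.
L_eq = 10·log₁₀(1.517e+11/155) = 89.91 dB.

89.9 dB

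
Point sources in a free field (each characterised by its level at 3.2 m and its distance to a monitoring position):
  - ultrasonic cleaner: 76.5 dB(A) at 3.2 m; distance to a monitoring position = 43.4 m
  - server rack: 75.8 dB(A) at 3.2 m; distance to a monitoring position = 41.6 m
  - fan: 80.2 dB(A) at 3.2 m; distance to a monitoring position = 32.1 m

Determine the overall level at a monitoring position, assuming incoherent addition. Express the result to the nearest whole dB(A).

62 dB(A)

First find each source's level at the receiver (point-source: −20·log₁₀(r/r_ref)), then combine on an intensity basis.
ultrasonic cleaner: 76.5 − 20·log₁₀(43.4/3.2) = 76.5 − 22.65 = 53.85 dB(A).
server rack: 75.8 − 20·log₁₀(41.6/3.2) = 75.8 − 22.28 = 53.52 dB(A).
fan: 80.2 − 20·log₁₀(32.1/3.2) = 80.2 − 20.03 = 60.17 dB(A).
Σ 10^(L/10) = 1.508e+06 → L_total = 10·log₁₀(1.508e+06) = 61.79 dB(A).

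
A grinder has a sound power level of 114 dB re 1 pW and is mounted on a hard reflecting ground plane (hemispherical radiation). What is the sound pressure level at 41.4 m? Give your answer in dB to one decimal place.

The power spreads over a hemisphere of area 2π·r², so L_p = L_w − 10·log₁₀(2π·r²).
2π·r² = 1.077e+04 m², 10·log₁₀ of that is 40.322 dB.
L_p = 114 − 40.322 = 73.68 dB.

73.7 dB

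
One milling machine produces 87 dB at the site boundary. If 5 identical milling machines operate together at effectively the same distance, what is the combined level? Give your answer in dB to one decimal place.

With 5 equal, uncorrelated contributions the intensity is 5× that of one unit, giving a rise of 10·log₁₀ 5.
L_total = 87 + 10·log₁₀(5) = 87 + 6.990 = 93.99 dB.

94.0 dB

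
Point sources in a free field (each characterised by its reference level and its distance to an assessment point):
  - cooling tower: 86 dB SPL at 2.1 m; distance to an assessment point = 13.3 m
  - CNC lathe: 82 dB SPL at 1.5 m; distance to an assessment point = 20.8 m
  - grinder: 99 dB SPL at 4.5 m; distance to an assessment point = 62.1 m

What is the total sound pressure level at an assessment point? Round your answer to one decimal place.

77.2 dB SPL

First find each source's level at the receiver (point-source: −20·log₁₀(r/r_ref)), then combine on an intensity basis.
cooling tower: 86 − 20·log₁₀(13.3/2.1) = 86 − 16.03 = 69.97 dB SPL.
CNC lathe: 82 − 20·log₁₀(20.8/1.5) = 82 − 22.84 = 59.16 dB SPL.
grinder: 99 − 20·log₁₀(62.1/4.5) = 99 − 22.80 = 76.20 dB SPL.
Σ 10^(L/10) = 5.246e+07 → L_total = 10·log₁₀(5.246e+07) = 77.20 dB SPL.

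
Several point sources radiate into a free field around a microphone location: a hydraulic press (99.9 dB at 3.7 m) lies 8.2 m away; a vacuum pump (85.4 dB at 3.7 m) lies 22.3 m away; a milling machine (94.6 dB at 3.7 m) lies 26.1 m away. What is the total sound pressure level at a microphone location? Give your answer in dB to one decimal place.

93.1 dB

Propagate each source to the receiver with L = L_ref − 20·log₁₀(r/r_ref), then add intensities.
hydraulic press: 99.9 − 20·log₁₀(8.2/3.7) = 99.9 − 6.91 = 92.99 dB.
vacuum pump: 85.4 − 20·log₁₀(22.3/3.7) = 85.4 − 15.60 = 69.80 dB.
milling machine: 94.6 − 20·log₁₀(26.1/3.7) = 94.6 − 16.97 = 77.63 dB.
Σ 10^(L/10) = 2.057e+09 → L_total = 10·log₁₀(2.057e+09) = 93.13 dB.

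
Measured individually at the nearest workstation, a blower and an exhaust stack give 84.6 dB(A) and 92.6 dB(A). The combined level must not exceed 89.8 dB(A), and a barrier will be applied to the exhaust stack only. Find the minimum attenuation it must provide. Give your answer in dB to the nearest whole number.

Everything except the exhaust stack sums to 10^(84.6/10) = 2.884e+08 in linear terms, 84.60 dB(A).
The limit corresponds to 10^(89.8/10) = 9.550e+08; subtracting the fixed part leaves 6.666e+08 for the exhaust stack, i.e. 88.24 dB(A).
So the exhaust stack must be reduced from 92.6 to 88.24 dB(A): IL = 4.36 dB.

4 dB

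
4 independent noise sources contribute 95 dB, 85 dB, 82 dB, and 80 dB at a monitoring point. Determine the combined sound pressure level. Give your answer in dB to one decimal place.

For uncorrelated sources the intensities add, so convert each level to linear form, sum, and take 10·log₁₀ of the total.
Σ 10^(L/10) = 10^(95/10) + 10^(85/10) + 10^(82/10) + 10^(80/10) = 3.737e+09.
L_total = 10·log₁₀(3.737e+09) = 95.73 dB.

95.7 dB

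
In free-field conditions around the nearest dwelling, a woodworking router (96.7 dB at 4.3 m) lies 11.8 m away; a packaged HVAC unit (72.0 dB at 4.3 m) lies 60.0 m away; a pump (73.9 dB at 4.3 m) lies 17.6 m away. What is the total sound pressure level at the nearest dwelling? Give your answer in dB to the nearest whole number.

Apply inverse-square spreading to bring every level to the receiver, then sum 10^(L/10).
woodworking router: 96.7 − 20·log₁₀(11.8/4.3) = 96.7 − 8.77 = 87.93 dB.
packaged HVAC unit: 72.0 − 20·log₁₀(60.0/4.3) = 72.0 − 22.89 = 49.11 dB.
pump: 73.9 − 20·log₁₀(17.6/4.3) = 73.9 − 12.24 = 61.66 dB.
Σ 10^(L/10) = 6.227e+08 → L_total = 10·log₁₀(6.227e+08) = 87.94 dB.

88 dB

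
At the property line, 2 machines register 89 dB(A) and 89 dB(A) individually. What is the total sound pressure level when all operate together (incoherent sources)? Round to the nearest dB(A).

For uncorrelated sources the intensities add, so convert each level to linear form, sum, and take 10·log₁₀ of the total.
Σ 10^(L/10) = 10^(89/10) + 10^(89/10) = 1.589e+09.
L_total = 10·log₁₀(1.589e+09) = 92.01 dB(A).

92 dB(A)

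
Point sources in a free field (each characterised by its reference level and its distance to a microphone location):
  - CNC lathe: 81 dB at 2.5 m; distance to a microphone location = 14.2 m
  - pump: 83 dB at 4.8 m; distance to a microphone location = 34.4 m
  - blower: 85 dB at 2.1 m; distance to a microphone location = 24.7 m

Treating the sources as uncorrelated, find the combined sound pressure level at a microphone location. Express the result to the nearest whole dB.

First find each source's level at the receiver (point-source: −20·log₁₀(r/r_ref)), then combine on an intensity basis.
CNC lathe: 81 − 20·log₁₀(14.2/2.5) = 81 − 15.09 = 65.91 dB.
pump: 83 − 20·log₁₀(34.4/4.8) = 83 − 17.11 = 65.89 dB.
blower: 85 − 20·log₁₀(24.7/2.1) = 85 − 21.41 = 63.59 dB.
Σ 10^(L/10) = 1.007e+07 → L_total = 10·log₁₀(1.007e+07) = 70.03 dB.

70 dB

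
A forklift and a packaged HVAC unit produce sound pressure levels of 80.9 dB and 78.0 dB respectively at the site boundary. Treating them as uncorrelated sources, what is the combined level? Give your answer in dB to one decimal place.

For uncorrelated sources the intensities add, so convert each level to linear form, sum, and take 10·log₁₀ of the total.
Σ 10^(L/10) = 10^(80.9/10) + 10^(78.0/10) = 1.861e+08.
L_total = 10·log₁₀(1.861e+08) = 82.70 dB.

82.7 dB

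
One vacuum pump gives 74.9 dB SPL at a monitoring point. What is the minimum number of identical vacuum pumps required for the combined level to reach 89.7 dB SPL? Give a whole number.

Need L₁ + 10·log₁₀ N ≥ 89.7, i.e. log₁₀ N ≥ 1.48.
N ≥ 10^(14.8/10) = 30.200, so N = 31.

31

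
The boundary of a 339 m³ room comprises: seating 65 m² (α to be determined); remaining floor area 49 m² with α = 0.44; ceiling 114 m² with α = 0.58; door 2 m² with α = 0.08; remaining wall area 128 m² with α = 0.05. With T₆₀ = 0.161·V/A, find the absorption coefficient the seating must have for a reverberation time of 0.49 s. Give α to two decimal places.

0.26

From T₆₀ = 0.161·V/A, the target T₆₀ = 0.49 s needs A = 0.161·339/0.49 = 111.39 m².
Absorption from the other surfaces = 49·0.44 + 114·0.58 + 2·0.08 + 128·0.05 = 94.24 m², so the seating must supply 17.15 m² over 65 m².
α = 17.15/65 = 0.264.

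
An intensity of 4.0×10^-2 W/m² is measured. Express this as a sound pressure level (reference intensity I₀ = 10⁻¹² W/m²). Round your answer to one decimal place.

I/I₀ = 4.0×10^-2/10⁻¹² = 4.0×10^10, and L = 10·log₁₀(I/I₀).
L = 10·(0.6021 + 10) = 106.02 dB.

106.0 dB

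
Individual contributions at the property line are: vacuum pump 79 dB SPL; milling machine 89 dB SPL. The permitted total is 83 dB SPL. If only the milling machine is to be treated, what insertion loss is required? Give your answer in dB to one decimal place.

8.2 dB

The untreated sources together contribute 10^(79/10) = 7.943e+07, i.e. 79.00 dB SPL.
To meet 83 dB SPL overall, the treated milling machine may contribute at most 10^(83/10) − 7.943e+07 = 1.201e+08, i.e. 80.80 dB SPL.
Required insertion loss = 89 − 80.80 = 8.20 dB.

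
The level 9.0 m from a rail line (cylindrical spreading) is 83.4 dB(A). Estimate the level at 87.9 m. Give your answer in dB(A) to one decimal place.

73.5 dB(A)

For a line source, L₂ = L₁ − 10·log₁₀(r₂/r₁).
L₂ = 83.4 − 10·log₁₀(87.9/9.0) = 83.4 − 9.897 = 73.50 dB(A).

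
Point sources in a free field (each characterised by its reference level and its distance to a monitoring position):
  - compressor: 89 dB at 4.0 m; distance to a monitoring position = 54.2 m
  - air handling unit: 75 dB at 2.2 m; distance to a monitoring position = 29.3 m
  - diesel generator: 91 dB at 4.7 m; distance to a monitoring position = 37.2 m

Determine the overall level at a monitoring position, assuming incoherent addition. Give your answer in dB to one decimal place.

73.9 dB

Apply inverse-square spreading to bring every level to the receiver, then sum 10^(L/10).
compressor: 89 − 20·log₁₀(54.2/4.0) = 89 − 22.64 = 66.36 dB.
air handling unit: 75 − 20·log₁₀(29.3/2.2) = 75 − 22.49 = 52.51 dB.
diesel generator: 91 − 20·log₁₀(37.2/4.7) = 91 − 17.97 = 73.03 dB.
Σ 10^(L/10) = 2.460e+07 → L_total = 10·log₁₀(2.460e+07) = 73.91 dB.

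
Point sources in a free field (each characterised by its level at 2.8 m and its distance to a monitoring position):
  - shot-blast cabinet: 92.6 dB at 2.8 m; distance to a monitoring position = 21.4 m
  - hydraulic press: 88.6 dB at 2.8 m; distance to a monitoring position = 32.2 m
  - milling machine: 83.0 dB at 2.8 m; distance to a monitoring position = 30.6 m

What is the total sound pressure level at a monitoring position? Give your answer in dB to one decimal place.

75.8 dB

Apply inverse-square spreading to bring every level to the receiver, then sum 10^(L/10).
shot-blast cabinet: 92.6 − 20·log₁₀(21.4/2.8) = 92.6 − 17.67 = 74.93 dB.
hydraulic press: 88.6 − 20·log₁₀(32.2/2.8) = 88.6 − 21.21 = 67.39 dB.
milling machine: 83.0 − 20·log₁₀(30.6/2.8) = 83.0 − 20.77 = 62.23 dB.
Σ 10^(L/10) = 3.830e+07 → L_total = 10·log₁₀(3.830e+07) = 75.83 dB.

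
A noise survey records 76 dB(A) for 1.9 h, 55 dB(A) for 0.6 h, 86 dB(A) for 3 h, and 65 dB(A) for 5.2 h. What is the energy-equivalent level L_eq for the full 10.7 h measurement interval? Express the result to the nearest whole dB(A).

L_eq = 10·log₁₀[(1/T)·Σ tᵢ·10^(Lᵢ/10)] with T = 10.7 h.
Σ tᵢ·10^(Lᵢ/10) = 1.9·10^(76/10) + 0.6·10^(55/10) + 3·10^(86/10) + 5.2·10^(65/10) = 1.287e+09.
L_eq = 10·log₁₀(1.287e+09/10.7) = 80.80 dB(A).

81 dB(A)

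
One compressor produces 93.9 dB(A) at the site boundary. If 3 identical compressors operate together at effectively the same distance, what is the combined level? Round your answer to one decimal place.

With 3 equal, uncorrelated contributions the intensity is 3× that of one unit, giving a rise of 10·log₁₀ 3.
L_total = 93.9 + 10·log₁₀(3) = 93.9 + 4.771 = 98.67 dB(A).

98.7 dB(A)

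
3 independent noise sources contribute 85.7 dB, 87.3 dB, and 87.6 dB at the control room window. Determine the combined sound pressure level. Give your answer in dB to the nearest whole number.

92 dB

Incoherent sources combine by intensity addition: L_total = 10·log₁₀(Σ 10^(L_i/10)).
Σ 10^(L/10) = 10^(85.7/10) + 10^(87.3/10) + 10^(87.6/10) = 1.484e+09.
L_total = 10·log₁₀(1.484e+09) = 91.71 dB.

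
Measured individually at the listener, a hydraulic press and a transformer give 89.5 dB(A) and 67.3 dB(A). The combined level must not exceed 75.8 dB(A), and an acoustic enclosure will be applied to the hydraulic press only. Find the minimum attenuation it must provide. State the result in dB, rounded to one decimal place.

14.4 dB

Everything except the hydraulic press sums to 10^(67.3/10) = 5.370e+06 in linear terms, 67.30 dB(A).
To meet 75.8 dB(A) overall, the treated hydraulic press may contribute at most 10^(75.8/10) − 5.370e+06 = 3.265e+07, i.e. 75.14 dB(A).
So the hydraulic press must be reduced from 89.5 to 75.14 dB(A): IL = 14.36 dB.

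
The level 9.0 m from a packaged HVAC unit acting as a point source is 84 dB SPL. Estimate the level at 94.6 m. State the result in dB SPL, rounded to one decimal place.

Spherical spreading from a point source gives a 20·log₁₀(r₂/r₁) drop.
L₂ = 84 − 20·log₁₀(94.6/9.0) = 84 − 20.433 = 63.57 dB SPL.

63.6 dB SPL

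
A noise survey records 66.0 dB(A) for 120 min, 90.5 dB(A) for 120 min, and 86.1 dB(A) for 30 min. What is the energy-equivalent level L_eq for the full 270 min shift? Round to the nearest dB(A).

L_eq = 10·log₁₀[(1/T)·Σ tᵢ·10^(Lᵢ/10)] with T = 270 min.
Σ tᵢ·10^(Lᵢ/10) = 120·10^(66.0/10) + 120·10^(90.5/10) + 30·10^(86.1/10) = 1.473e+11.
L_eq = 10·log₁₀(1.473e+11/270) = 87.37 dB(A).

87 dB(A)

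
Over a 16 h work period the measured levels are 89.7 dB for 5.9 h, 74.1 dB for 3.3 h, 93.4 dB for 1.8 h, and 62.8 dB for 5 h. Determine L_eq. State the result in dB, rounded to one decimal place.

Weight each interval's intensity by its duration and average over T = 16 h:
Σ tᵢ·10^(Lᵢ/10) = 5.9·10^(89.7/10) + 3.3·10^(74.1/10) + 1.8·10^(93.4/10) + 5·10^(62.8/10) = 9.539e+09.
L_eq = 10·log₁₀(9.539e+09/16) = 87.75 dB.

87.8 dB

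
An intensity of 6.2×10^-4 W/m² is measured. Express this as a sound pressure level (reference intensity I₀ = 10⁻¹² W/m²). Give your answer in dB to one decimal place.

L = 10·log₁₀(I/I₀) = 10·log₁₀(6.2×10^-4/10⁻¹²) = 10·log₁₀(6.2×10^8).
L = 10·(0.7924 + 8) = 87.92 dB.

87.9 dB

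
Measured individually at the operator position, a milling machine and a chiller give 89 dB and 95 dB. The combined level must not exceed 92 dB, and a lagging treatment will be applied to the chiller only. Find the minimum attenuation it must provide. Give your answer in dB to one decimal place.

6.0 dB

Everything except the chiller sums to 10^(89/10) = 7.943e+08 in linear terms, 89.00 dB.
To meet 92 dB overall, the treated chiller may contribute at most 10^(92/10) − 7.943e+08 = 7.906e+08, i.e. 88.98 dB.
Required insertion loss = 95 − 88.98 = 6.02 dB.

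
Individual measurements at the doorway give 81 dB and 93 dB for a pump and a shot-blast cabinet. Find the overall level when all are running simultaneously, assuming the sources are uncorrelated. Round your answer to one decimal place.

For uncorrelated sources the intensities add, so convert each level to linear form, sum, and take 10·log₁₀ of the total.
Σ 10^(L/10) = 10^(81/10) + 10^(93/10) = 2.121e+09.
L_total = 10·log₁₀(2.121e+09) = 93.27 dB.

93.3 dB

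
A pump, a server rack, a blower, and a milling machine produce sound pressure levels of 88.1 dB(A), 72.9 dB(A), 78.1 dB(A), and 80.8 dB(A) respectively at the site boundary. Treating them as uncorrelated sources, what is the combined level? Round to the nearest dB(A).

89 dB(A)

For uncorrelated sources the intensities add, so convert each level to linear form, sum, and take 10·log₁₀ of the total.
Σ 10^(L/10) = 10^(88.1/10) + 10^(72.9/10) + 10^(78.1/10) + 10^(80.8/10) = 8.499e+08.
L_total = 10·log₁₀(8.499e+08) = 89.29 dB(A).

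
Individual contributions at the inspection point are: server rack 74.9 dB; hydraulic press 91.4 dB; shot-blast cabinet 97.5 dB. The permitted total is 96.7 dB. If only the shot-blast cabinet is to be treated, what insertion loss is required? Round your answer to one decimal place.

The untreated sources together contribute 10^(74.9/10) + 10^(91.4/10) = 1.411e+09, i.e. 91.50 dB.
The limit corresponds to 10^(96.7/10) = 4.677e+09; subtracting the fixed part leaves 3.266e+09 for the shot-blast cabinet, i.e. 95.14 dB.
Required insertion loss = 97.5 − 95.14 = 2.36 dB.

2.4 dB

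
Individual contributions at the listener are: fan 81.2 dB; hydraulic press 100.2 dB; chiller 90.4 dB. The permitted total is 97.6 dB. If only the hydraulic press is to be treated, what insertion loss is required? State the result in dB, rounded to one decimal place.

Fixed contribution from the other sources: Σ 10^(L/10) = 10^(81.2/10) + 10^(90.4/10) = 1.228e+09 (90.89 dB).
To meet 97.6 dB overall, the treated hydraulic press may contribute at most 10^(97.6/10) − 1.228e+09 = 4.526e+09, i.e. 96.56 dB.
So the hydraulic press must be reduced from 100.2 to 96.56 dB: IL = 3.64 dB.

3.6 dB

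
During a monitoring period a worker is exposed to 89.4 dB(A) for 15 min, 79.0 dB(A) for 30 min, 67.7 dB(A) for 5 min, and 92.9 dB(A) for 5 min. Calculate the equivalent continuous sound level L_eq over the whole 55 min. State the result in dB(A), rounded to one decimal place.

Weight each interval's intensity by its duration and average over T = 55 min:
Σ tᵢ·10^(Lᵢ/10) = 15·10^(89.4/10) + 30·10^(79.0/10) + 5·10^(67.7/10) + 5·10^(92.9/10) = 2.523e+10.
L_eq = 10·log₁₀(2.523e+10/55) = 86.61 dB(A).

86.6 dB(A)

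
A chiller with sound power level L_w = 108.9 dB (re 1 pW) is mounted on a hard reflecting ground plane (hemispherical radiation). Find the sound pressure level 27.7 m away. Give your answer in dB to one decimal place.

72.1 dB

Free-field hemispherical radiation: L_p = L_w − 10·log₁₀(2π·r²), r = 27.7 m.
2π·r² = 4821 m², 10·log₁₀ of that is 36.831 dB.
L_p = 108.9 − 36.831 = 72.07 dB.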